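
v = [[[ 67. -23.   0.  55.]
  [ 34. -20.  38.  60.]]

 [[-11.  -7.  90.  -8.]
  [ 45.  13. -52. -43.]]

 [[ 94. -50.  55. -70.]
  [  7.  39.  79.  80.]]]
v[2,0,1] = -50.0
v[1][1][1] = 13.0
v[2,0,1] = -50.0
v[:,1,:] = [[34.0, -20.0, 38.0, 60.0], [45.0, 13.0, -52.0, -43.0], [7.0, 39.0, 79.0, 80.0]]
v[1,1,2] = -52.0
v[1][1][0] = 45.0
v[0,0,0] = 67.0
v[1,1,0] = 45.0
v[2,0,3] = -70.0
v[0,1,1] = -20.0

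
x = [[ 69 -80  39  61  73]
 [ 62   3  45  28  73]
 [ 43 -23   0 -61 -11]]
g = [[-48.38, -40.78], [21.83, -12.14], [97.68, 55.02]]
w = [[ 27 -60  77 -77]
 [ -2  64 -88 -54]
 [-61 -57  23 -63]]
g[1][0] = 21.83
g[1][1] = -12.14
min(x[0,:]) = -80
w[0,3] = -77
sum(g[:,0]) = 71.13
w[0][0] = 27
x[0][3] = 61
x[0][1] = -80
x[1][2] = 45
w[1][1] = 64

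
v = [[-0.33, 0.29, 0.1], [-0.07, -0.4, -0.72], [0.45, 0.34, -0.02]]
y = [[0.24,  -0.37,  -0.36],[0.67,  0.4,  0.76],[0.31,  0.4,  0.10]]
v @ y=[[0.15, 0.28, 0.35], [-0.51, -0.42, -0.35], [0.33, -0.04, 0.09]]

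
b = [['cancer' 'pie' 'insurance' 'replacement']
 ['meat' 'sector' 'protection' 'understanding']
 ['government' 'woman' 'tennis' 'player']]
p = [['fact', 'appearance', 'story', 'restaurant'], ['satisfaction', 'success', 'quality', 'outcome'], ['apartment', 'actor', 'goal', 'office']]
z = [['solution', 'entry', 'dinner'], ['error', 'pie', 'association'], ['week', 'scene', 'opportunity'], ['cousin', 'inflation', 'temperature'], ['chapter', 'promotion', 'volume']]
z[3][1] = 'inflation'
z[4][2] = 'volume'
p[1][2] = 'quality'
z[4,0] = 'chapter'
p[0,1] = 'appearance'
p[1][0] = 'satisfaction'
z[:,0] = ['solution', 'error', 'week', 'cousin', 'chapter']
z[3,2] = 'temperature'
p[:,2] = ['story', 'quality', 'goal']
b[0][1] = 'pie'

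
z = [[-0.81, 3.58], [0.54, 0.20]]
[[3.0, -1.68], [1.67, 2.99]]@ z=[[-3.34, 10.4],[0.26, 6.58]]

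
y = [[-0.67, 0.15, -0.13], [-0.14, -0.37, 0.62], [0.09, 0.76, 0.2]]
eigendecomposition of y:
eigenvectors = [[(-0.74+0j), -0.74-0.00j, -0.03+0.00j], [0.23-0.49j, (0.23+0.49j), (0.52+0j)], [(-0.18+0.36j), -0.18-0.36j, (0.85+0j)]]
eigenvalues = [(-0.75+0.16j), (-0.75-0.16j), (0.66+0j)]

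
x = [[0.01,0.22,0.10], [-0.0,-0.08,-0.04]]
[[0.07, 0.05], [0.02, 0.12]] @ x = [[0.00, 0.01, 0.01], [0.00, -0.01, -0.0]]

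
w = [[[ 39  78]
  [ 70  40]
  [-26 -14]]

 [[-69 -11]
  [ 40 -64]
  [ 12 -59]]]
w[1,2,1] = -59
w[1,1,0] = 40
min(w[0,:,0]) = -26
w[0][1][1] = 40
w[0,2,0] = -26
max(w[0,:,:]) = 78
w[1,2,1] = -59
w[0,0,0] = 39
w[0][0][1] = 78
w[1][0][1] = -11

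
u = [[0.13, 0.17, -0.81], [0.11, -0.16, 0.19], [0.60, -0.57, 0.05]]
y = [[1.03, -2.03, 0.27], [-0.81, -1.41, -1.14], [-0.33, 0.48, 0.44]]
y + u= [[1.16,-1.86,-0.54],  [-0.7,-1.57,-0.95],  [0.27,-0.09,0.49]]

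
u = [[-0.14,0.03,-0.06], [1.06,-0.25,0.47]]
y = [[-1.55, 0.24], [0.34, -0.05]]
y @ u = [[0.47, -0.11, 0.21],  [-0.1, 0.02, -0.04]]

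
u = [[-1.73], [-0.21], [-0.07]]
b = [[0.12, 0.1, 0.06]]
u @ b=[[-0.21, -0.17, -0.10], [-0.03, -0.02, -0.01], [-0.01, -0.01, -0.00]]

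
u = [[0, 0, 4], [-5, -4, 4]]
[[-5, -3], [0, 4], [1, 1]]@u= [[15, 12, -32], [-20, -16, 16], [-5, -4, 8]]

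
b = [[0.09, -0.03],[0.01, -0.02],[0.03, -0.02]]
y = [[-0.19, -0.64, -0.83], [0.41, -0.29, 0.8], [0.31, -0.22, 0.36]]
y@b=[[-0.05,  0.04], [0.06,  -0.02], [0.04,  -0.01]]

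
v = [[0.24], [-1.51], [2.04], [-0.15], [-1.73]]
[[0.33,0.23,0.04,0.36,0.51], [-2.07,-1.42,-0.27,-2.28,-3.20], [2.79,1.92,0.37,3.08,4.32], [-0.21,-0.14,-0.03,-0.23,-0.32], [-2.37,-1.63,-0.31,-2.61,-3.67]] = v@[[1.37, 0.94, 0.18, 1.51, 2.12]]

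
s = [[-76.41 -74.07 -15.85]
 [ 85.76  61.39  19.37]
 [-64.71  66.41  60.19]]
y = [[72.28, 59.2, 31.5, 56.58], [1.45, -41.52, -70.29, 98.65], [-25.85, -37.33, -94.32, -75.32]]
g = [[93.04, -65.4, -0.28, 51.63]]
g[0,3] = 51.63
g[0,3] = 51.63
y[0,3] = 56.58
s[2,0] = -64.71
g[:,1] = [-65.4]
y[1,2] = -70.29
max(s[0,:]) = -15.85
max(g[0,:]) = 93.04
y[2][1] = -37.33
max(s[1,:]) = 85.76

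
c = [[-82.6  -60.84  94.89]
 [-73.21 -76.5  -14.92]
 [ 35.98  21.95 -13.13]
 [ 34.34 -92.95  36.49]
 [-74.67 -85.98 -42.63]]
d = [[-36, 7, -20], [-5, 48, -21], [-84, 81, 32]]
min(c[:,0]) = -82.6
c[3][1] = -92.95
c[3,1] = -92.95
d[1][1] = 48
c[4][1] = -85.98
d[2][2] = 32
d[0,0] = -36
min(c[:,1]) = -92.95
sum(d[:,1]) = 136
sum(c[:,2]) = 60.70000000000001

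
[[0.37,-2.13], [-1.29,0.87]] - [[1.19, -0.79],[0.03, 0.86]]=[[-0.82,-1.34], [-1.32,0.01]]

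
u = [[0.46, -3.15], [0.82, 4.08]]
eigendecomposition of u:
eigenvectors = [[-0.96,0.77], [0.3,-0.64]]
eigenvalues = [1.44, 3.1]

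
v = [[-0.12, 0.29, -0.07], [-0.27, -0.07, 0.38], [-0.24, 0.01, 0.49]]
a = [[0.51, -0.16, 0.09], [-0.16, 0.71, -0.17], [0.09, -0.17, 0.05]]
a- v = [[0.63, -0.45, 0.16], [0.11, 0.78, -0.55], [0.33, -0.18, -0.44]]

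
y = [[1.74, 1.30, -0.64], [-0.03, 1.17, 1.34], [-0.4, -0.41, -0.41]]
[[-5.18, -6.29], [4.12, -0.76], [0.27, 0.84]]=y @ [[-3.99, -1.16], [1.98, -2.5], [1.26, 1.59]]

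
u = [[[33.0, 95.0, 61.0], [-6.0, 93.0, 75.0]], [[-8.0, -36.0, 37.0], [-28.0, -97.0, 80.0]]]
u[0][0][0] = 33.0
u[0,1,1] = 93.0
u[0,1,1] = 93.0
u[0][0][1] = 95.0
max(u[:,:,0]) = 33.0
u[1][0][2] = 37.0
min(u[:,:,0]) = -28.0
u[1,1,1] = -97.0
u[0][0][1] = 95.0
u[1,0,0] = -8.0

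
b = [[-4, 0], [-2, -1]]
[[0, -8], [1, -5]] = b @ [[0, 2], [-1, 1]]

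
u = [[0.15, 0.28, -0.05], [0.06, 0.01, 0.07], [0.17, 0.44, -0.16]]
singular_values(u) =[0.59, 0.11, 0.0]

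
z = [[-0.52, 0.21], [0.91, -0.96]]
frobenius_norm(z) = 1.44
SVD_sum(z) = [[-0.38, 0.36], [0.96, -0.90]] + [[-0.14, -0.15], [-0.05, -0.06]]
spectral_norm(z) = 1.42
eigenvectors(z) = [[0.61, -0.28], [0.79, 0.96]]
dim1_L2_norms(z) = [0.56, 1.32]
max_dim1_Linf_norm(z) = 0.96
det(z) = 0.31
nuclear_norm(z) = 1.64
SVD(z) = [[-0.37,0.93], [0.93,0.37]] @ diag([1.4202607178899656, 0.21693200137065943]) @ [[0.73,-0.68], [-0.68,-0.73]]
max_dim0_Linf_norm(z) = 0.96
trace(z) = -1.48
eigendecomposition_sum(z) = [[-0.18, -0.05], [-0.23, -0.07]] + [[-0.34, 0.26], [1.14, -0.89]]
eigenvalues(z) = [-0.25, -1.23]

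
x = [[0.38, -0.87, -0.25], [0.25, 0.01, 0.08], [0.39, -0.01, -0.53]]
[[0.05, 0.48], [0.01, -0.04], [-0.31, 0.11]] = x @ [[-0.11, -0.07], [-0.25, -0.51], [0.51, -0.25]]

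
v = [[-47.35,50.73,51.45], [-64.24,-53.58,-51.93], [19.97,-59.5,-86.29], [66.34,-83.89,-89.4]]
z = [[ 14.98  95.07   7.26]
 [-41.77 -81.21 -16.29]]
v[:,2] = [51.45, -51.93, -86.29, -89.4]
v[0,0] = -47.35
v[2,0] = 19.97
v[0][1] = 50.73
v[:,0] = [-47.35, -64.24, 19.97, 66.34]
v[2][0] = 19.97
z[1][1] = -81.21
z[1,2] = -16.29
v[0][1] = 50.73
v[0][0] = -47.35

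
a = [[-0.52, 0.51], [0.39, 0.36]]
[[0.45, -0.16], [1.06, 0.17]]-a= [[0.97, -0.67], [0.67, -0.19]]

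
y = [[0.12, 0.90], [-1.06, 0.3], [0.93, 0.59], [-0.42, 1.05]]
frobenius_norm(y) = 2.13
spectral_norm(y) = 1.55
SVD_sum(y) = [[-0.32, 0.69],[-0.3, 0.65],[-0.06, 0.13],[-0.48, 1.02]] + [[0.44, 0.21], [-0.76, -0.35], [0.99, 0.46], [0.06, 0.03]]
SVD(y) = [[-0.49, 0.34],[-0.47, -0.57],[-0.09, 0.75],[-0.73, 0.04]] @ diag([1.5486675513484967, 1.4599756215088842]) @ [[0.42, -0.91], [0.91, 0.42]]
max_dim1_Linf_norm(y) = 1.06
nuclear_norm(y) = 3.01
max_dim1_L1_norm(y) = 1.52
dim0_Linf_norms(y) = [1.06, 1.05]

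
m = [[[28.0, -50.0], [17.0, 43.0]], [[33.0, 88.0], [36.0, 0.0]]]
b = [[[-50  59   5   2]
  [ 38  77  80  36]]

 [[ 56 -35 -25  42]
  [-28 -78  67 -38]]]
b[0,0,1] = 59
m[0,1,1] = 43.0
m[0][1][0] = 17.0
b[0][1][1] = 77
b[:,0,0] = [-50, 56]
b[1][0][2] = -25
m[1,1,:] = [36.0, 0.0]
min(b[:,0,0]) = -50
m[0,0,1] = -50.0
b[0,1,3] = 36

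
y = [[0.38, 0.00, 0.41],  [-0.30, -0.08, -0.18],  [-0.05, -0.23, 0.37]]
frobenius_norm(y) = 0.80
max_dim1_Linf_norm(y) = 0.41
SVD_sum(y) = [[0.33, -0.05, 0.44], [-0.19, 0.03, -0.25], [0.17, -0.02, 0.23]] + [[0.05,0.05,-0.03],[-0.11,-0.11,0.07],[-0.22,-0.21,0.14]] + [[0.0,-0.0,-0.00], [0.00,-0.0,-0.00], [-0.0,0.0,0.00]]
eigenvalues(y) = [-0.01, 0.11, 0.56]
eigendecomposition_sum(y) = [[0.01,0.01,-0.00], [-0.01,-0.01,0.0], [-0.01,-0.01,0.00]] + [[0.19, 0.2, -0.17], [-0.18, -0.19, 0.16], [-0.13, -0.13, 0.11]] + [[0.18, -0.21, 0.58], [-0.11, 0.12, -0.34], [0.08, -0.09, 0.26]]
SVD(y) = [[-0.79, 0.19, -0.58], [0.45, -0.44, -0.77], [-0.41, -0.87, 0.26]] @ diag([0.6984055407518739, 0.3818745470196911, 0.0012373300240585122]) @ [[-0.60, 0.08, -0.80], [0.66, 0.62, -0.43], [-0.46, 0.78, 0.42]]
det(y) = -0.00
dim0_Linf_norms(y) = [0.38, 0.23, 0.41]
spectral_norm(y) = 0.70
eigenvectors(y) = [[0.45, -0.66, 0.80], [-0.79, 0.62, -0.48], [-0.42, 0.43, 0.36]]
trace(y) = 0.67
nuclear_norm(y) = 1.08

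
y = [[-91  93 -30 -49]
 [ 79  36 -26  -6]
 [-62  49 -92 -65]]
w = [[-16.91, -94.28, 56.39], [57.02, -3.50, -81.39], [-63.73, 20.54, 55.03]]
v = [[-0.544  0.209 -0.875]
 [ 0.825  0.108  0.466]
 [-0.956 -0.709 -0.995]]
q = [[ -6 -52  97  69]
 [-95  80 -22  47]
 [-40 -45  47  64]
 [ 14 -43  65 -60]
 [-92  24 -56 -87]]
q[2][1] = -45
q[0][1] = -52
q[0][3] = 69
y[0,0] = -91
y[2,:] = [-62, 49, -92, -65]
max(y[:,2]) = -26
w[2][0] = -63.73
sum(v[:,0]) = -0.675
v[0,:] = [-0.544, 0.209, -0.875]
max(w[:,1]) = 20.54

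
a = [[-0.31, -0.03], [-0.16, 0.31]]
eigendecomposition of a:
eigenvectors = [[-0.97, 0.05], [-0.25, -1.00]]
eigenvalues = [-0.32, 0.32]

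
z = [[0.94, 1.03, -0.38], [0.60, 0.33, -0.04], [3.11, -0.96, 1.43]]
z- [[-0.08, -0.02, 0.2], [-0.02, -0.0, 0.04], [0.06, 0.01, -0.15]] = [[1.02,1.05,-0.58], [0.62,0.33,-0.08], [3.05,-0.97,1.58]]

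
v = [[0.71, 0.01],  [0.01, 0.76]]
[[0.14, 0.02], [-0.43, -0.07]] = v@[[0.20, 0.03], [-0.57, -0.09]]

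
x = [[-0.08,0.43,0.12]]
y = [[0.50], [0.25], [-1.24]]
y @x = [[-0.04, 0.22, 0.06], [-0.02, 0.11, 0.03], [0.1, -0.53, -0.15]]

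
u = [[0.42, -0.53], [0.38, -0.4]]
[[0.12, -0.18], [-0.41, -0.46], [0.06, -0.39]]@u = [[-0.02, 0.01], [-0.35, 0.4], [-0.12, 0.12]]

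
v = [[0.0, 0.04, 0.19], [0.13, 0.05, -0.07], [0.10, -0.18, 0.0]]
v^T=[[0.0, 0.13, 0.10],  [0.04, 0.05, -0.18],  [0.19, -0.07, 0.00]]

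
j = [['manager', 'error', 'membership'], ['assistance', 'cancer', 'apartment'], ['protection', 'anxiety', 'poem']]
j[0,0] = 'manager'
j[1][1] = 'cancer'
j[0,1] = 'error'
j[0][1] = 'error'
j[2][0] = 'protection'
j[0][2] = 'membership'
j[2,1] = 'anxiety'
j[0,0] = 'manager'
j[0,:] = ['manager', 'error', 'membership']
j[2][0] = 'protection'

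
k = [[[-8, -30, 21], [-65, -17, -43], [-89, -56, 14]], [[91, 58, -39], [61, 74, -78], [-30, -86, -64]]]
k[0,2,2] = 14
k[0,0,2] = 21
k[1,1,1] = 74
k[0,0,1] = -30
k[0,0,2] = 21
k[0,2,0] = -89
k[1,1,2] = -78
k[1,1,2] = -78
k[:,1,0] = [-65, 61]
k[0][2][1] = -56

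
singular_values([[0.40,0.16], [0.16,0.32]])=[0.52, 0.2]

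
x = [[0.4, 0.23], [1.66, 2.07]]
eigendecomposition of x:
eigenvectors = [[-0.75, -0.12], [0.66, -0.99]]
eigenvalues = [0.2, 2.27]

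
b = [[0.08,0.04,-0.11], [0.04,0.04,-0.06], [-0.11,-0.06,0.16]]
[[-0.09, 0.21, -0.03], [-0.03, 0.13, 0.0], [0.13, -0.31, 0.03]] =b@[[0.31,  0.85,  -1.20],[0.95,  1.09,  0.84],[1.37,  -0.92,  -0.32]]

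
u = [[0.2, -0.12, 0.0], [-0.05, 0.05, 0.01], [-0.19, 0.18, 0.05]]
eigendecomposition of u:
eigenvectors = [[-0.59, 0.17, -0.34], [0.2, 0.21, -0.55], [0.78, 0.96, 0.77]]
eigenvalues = [0.24, 0.05, 0.01]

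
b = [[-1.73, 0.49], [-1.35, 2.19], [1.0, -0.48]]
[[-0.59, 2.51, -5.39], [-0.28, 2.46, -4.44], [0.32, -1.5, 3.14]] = b@[[0.37, -1.37, 3.08], [0.1, 0.28, -0.13]]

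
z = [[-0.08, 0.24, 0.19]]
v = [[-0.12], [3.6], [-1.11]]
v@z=[[0.01, -0.03, -0.02],[-0.29, 0.86, 0.68],[0.09, -0.27, -0.21]]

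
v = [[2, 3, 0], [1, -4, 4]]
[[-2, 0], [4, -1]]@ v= [[-4, -6, 0], [7, 16, -4]]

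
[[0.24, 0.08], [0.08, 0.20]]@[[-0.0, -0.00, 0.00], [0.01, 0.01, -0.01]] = [[0.0,0.00,-0.0], [0.0,0.00,-0.00]]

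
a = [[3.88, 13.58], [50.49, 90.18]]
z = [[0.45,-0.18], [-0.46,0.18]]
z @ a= [[-7.34, -10.12], [7.3, 9.99]]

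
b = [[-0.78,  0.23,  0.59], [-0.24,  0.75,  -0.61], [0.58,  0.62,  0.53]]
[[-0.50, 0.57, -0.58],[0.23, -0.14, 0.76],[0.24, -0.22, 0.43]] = b @ [[0.47,  -0.54,  0.52], [0.21,  -0.11,  0.71], [-0.31,  0.30,  -0.58]]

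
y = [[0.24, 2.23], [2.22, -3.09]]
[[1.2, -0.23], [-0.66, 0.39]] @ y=[[-0.22, 3.39], [0.71, -2.68]]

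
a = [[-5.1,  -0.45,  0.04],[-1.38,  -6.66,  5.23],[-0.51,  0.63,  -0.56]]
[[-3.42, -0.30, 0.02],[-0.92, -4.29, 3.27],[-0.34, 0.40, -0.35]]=a@ [[0.67, 0.0, -0.0], [0.0, 0.66, 0.02], [-0.00, 0.02, 0.65]]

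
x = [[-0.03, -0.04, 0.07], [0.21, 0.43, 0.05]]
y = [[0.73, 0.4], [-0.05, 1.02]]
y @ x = [[0.06,0.14,0.07], [0.22,0.44,0.05]]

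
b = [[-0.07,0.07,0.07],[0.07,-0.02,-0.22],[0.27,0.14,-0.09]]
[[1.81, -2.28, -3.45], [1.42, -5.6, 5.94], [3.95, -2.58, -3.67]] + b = [[1.74,-2.21,-3.38], [1.49,-5.62,5.72], [4.22,-2.44,-3.76]]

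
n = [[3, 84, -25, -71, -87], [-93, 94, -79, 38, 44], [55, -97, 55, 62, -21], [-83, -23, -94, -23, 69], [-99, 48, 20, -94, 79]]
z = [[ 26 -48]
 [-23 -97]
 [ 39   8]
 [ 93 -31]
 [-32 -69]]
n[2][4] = -21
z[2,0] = 39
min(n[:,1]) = -97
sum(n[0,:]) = -96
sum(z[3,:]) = 62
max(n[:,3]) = 62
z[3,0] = 93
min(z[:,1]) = -97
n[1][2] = -79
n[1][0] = -93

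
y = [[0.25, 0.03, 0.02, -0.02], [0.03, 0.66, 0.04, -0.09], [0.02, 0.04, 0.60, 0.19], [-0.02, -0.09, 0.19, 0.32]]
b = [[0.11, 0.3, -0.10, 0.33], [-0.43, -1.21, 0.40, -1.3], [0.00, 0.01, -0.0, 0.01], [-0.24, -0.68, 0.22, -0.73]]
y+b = [[0.36, 0.33, -0.08, 0.31],  [-0.4, -0.55, 0.44, -1.39],  [0.02, 0.05, 0.6, 0.2],  [-0.26, -0.77, 0.41, -0.41]]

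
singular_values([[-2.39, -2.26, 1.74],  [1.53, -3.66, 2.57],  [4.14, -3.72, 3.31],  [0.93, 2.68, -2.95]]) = [8.62, 4.49, 0.67]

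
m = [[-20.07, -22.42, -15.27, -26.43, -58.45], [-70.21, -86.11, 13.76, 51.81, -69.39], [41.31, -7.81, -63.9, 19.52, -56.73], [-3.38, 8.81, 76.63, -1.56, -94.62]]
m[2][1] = -7.81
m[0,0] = -20.07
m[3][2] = 76.63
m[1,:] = [-70.21, -86.11, 13.76, 51.81, -69.39]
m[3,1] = 8.81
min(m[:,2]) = -63.9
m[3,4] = -94.62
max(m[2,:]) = 41.31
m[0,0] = -20.07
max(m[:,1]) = 8.81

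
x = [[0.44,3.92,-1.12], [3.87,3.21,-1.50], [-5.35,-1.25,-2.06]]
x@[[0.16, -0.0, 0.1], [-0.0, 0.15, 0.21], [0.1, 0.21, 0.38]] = [[-0.04, 0.35, 0.44],  [0.47, 0.17, 0.49],  [-1.06, -0.62, -1.58]]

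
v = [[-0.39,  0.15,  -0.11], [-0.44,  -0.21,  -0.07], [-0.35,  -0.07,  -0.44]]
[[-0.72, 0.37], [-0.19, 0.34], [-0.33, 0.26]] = v @ [[1.20, -0.88], [-1.65, 0.20], [0.06, 0.07]]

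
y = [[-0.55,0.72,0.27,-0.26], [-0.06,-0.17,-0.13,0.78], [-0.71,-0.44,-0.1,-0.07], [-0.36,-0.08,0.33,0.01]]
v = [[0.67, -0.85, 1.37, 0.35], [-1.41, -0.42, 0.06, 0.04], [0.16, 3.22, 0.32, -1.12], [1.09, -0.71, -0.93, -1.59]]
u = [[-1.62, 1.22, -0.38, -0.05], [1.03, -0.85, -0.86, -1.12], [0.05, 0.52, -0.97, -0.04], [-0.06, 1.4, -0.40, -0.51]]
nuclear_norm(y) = 2.97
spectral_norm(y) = 1.10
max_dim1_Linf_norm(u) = 1.62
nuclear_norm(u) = 5.97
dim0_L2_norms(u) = [1.92, 2.11, 1.41, 1.23]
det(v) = 12.96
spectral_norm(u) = 2.67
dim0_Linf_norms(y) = [0.71, 0.72, 0.33, 0.78]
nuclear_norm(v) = 8.57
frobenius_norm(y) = 1.61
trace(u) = -3.95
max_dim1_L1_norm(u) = 3.86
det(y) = 0.20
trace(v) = -1.02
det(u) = 2.54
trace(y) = -0.81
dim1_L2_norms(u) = [2.06, 1.94, 1.1, 1.54]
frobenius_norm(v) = 4.71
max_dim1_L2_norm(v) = 3.43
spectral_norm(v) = 3.56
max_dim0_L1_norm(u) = 3.99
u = y @ v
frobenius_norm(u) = 3.41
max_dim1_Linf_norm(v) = 3.22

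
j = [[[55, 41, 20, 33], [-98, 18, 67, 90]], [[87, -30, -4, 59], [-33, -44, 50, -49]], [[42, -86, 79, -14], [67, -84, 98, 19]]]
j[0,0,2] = 20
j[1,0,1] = -30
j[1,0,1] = -30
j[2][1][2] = 98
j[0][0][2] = 20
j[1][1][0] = -33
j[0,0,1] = 41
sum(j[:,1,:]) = 101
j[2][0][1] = -86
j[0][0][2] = 20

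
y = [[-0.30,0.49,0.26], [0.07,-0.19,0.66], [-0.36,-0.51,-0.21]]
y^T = [[-0.30, 0.07, -0.36],[0.49, -0.19, -0.51],[0.26, 0.66, -0.21]]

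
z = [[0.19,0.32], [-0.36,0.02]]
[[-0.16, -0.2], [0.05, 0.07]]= z@[[-0.17, -0.22], [-0.39, -0.50]]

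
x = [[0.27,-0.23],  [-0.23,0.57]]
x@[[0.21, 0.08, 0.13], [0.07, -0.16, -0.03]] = [[0.04, 0.06, 0.04], [-0.01, -0.11, -0.05]]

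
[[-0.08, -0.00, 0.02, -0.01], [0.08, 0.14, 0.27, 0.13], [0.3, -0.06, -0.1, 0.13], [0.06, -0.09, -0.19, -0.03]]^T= [[-0.08, 0.08, 0.3, 0.06], [-0.00, 0.14, -0.06, -0.09], [0.02, 0.27, -0.10, -0.19], [-0.01, 0.13, 0.13, -0.03]]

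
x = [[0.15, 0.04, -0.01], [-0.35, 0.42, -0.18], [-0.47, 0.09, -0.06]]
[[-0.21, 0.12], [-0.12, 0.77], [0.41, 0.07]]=x@[[-1.08, 0.33], [-1.39, 1.35], [-0.48, -1.77]]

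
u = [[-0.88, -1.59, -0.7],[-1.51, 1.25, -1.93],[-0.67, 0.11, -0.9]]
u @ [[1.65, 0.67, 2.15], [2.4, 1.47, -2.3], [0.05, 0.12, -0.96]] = [[-5.30, -3.01, 2.44],[0.41, 0.59, -4.27],[-0.89, -0.40, -0.83]]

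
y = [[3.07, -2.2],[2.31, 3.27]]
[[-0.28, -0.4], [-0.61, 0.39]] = y @ [[-0.15, -0.03], [-0.08, 0.14]]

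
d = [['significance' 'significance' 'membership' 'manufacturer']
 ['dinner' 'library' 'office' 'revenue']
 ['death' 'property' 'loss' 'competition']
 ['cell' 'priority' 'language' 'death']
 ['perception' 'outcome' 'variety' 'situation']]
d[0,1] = 'significance'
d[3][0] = 'cell'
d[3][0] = 'cell'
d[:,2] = ['membership', 'office', 'loss', 'language', 'variety']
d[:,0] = ['significance', 'dinner', 'death', 'cell', 'perception']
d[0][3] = 'manufacturer'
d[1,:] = ['dinner', 'library', 'office', 'revenue']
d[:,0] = ['significance', 'dinner', 'death', 'cell', 'perception']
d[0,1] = 'significance'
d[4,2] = 'variety'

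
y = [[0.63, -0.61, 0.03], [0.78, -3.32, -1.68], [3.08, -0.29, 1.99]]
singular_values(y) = [3.88, 3.71, 0.0]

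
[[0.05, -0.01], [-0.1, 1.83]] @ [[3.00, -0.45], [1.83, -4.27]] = [[0.13, 0.02],  [3.05, -7.77]]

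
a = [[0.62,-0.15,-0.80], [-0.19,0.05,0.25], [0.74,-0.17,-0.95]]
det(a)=-0.000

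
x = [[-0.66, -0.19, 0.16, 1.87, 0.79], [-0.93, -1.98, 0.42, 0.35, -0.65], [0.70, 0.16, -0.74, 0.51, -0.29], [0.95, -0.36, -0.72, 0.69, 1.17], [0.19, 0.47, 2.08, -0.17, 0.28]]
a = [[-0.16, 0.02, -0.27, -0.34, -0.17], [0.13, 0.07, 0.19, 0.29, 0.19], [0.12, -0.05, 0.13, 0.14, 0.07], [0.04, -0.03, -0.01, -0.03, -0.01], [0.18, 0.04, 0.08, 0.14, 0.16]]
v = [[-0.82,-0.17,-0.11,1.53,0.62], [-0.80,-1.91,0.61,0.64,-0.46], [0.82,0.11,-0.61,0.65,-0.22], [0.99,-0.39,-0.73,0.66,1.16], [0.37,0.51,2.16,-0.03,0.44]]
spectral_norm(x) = 2.57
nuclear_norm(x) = 9.17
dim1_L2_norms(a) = [0.49, 0.42, 0.24, 0.06, 0.29]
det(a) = 0.00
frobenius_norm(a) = 0.75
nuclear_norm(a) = 0.99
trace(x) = -2.41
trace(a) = 0.17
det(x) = 12.02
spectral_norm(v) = 2.55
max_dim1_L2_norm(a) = 0.49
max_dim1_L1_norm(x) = 4.33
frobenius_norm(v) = 4.35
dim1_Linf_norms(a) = [0.34, 0.29, 0.14, 0.04, 0.18]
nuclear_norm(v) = 9.14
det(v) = 13.44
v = x + a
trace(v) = -2.24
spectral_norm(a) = 0.73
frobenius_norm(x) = 4.43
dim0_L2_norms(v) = [1.76, 2.03, 2.44, 1.9, 1.48]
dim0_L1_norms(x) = [3.43, 3.16, 4.12, 3.59, 3.18]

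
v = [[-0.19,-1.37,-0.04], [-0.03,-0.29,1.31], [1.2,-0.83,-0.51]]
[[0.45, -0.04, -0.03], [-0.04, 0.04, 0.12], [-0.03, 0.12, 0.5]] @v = [[-0.12, -0.58, -0.06], [0.15, -0.06, -0.01], [0.6, -0.41, -0.10]]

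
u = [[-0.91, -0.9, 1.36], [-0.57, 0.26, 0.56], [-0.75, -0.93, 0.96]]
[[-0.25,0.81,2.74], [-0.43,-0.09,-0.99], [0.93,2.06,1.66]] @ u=[[-2.29, -2.11, 2.74], [1.19, 1.28, -1.59], [-3.27, -1.85, 4.01]]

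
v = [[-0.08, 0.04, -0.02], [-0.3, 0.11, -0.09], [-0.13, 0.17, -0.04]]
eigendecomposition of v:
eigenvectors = [[0.31+0.00j, 0.12+0.11j, (0.12-0.11j)], [0.07+0.00j, (0.27+0.61j), 0.27-0.61j], [(-0.95+0j), 0.73+0.00j, (0.73-0j)]]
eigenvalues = [(-0.01+0j), 0.12j, -0.12j]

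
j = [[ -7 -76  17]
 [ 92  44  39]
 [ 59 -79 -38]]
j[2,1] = -79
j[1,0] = 92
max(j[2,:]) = 59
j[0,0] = -7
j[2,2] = -38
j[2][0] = 59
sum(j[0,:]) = -66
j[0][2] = 17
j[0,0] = -7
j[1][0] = 92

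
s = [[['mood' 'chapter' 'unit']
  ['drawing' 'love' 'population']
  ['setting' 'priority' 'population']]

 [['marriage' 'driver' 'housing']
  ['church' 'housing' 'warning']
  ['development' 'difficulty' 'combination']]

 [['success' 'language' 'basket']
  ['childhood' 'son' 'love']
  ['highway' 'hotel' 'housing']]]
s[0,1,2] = 'population'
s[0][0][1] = 'chapter'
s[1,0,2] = 'housing'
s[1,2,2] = 'combination'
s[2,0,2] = 'basket'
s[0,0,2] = 'unit'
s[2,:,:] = [['success', 'language', 'basket'], ['childhood', 'son', 'love'], ['highway', 'hotel', 'housing']]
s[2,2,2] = 'housing'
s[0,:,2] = ['unit', 'population', 'population']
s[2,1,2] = 'love'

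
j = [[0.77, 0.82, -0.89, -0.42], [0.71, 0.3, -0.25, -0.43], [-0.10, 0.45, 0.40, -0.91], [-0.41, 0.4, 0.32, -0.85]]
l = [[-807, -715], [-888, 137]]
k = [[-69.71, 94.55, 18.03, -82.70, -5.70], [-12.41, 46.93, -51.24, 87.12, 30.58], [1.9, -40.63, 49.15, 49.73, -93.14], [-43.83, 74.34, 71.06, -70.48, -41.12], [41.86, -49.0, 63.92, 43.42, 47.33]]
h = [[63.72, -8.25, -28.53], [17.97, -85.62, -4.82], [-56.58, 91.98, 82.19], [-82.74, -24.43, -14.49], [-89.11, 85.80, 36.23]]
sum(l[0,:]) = -1522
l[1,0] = -888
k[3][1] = 74.34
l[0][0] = -807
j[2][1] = 0.447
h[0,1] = -8.25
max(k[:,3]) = 87.12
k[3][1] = 74.34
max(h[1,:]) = 17.97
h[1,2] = -4.82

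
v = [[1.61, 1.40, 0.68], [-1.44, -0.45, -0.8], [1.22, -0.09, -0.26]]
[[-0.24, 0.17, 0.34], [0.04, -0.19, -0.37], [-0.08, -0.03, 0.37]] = v @ [[-0.05, 0.02, 0.29],[-0.19, 0.0, -0.08],[0.15, 0.20, -0.02]]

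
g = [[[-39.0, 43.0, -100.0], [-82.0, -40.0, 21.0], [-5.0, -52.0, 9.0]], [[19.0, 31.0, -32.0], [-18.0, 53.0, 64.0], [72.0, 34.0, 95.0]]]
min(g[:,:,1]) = -52.0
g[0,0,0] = -39.0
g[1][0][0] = 19.0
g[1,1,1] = 53.0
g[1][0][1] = 31.0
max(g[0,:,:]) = 43.0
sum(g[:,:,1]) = 69.0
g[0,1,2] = 21.0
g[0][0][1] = 43.0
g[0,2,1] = -52.0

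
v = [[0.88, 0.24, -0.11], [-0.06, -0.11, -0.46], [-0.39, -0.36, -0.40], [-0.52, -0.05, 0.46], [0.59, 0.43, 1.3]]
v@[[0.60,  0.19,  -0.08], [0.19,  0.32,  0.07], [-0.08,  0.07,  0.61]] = [[0.58, 0.24, -0.12], [-0.02, -0.08, -0.28], [-0.27, -0.22, -0.24], [-0.36, -0.08, 0.32], [0.33, 0.34, 0.78]]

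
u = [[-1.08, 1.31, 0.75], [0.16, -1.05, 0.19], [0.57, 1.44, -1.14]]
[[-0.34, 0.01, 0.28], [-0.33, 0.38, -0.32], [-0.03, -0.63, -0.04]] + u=[[-1.42, 1.32, 1.03], [-0.17, -0.67, -0.13], [0.54, 0.81, -1.18]]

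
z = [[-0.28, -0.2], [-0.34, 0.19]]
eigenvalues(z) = [-0.4, 0.31]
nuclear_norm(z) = 0.72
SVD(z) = [[-0.60, -0.80], [-0.8, 0.6]] @ diag([0.44116211146737516, 0.27472894169644263]) @ [[1.00, -0.07], [0.07, 1.00]]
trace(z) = -0.09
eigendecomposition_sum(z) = [[-0.33, -0.11], [-0.19, -0.07]] + [[0.05,-0.09],  [-0.15,0.26]]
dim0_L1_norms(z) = [0.62, 0.39]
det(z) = -0.12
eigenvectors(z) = [[-0.86, 0.32], [-0.50, -0.95]]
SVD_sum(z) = [[-0.26, 0.02], [-0.35, 0.03]] + [[-0.02,-0.22], [0.01,0.16]]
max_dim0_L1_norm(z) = 0.62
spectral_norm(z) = 0.44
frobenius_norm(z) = 0.52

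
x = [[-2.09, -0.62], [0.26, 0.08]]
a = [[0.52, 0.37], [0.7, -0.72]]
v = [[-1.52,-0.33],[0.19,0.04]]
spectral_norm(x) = 2.20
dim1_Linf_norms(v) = [1.52, 0.19]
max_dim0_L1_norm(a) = 1.22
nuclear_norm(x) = 2.20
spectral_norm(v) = 1.57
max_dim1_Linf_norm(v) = 1.52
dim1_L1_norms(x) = [2.71, 0.34]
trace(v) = -1.48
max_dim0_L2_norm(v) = 1.53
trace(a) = -0.20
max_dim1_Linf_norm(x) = 2.09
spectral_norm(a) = 1.01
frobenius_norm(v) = 1.57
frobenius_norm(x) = 2.20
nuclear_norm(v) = 1.57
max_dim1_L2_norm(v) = 1.56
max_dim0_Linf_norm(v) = 1.52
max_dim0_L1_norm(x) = 2.35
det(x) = -0.01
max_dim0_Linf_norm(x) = 2.09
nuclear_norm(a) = 1.64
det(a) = -0.63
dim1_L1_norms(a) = [0.89, 1.42]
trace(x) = -2.01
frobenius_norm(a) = 1.19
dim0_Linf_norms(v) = [1.52, 0.33]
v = x @ a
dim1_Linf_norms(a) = [0.52, 0.72]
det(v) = 0.00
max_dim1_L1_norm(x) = 2.71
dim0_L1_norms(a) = [1.22, 1.09]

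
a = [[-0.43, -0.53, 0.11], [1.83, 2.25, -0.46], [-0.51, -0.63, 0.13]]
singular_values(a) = [3.13, 0.0, 0.0]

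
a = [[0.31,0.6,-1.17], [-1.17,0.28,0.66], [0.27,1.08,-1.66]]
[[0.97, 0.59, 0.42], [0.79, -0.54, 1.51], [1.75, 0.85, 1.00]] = a @ [[-0.55, 0.41, -1.24], [1.27, 0.33, 0.84], [-0.32, -0.23, -0.26]]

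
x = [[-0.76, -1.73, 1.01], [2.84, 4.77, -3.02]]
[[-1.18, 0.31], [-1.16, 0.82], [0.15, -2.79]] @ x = [[1.78, 3.52, -2.13], [3.21, 5.92, -3.65], [-8.04, -13.57, 8.58]]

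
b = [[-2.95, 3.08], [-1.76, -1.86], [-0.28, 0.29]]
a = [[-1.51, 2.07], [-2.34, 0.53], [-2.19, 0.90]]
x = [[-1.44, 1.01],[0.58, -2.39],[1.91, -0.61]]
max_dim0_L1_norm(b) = 5.23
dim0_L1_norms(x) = [3.93, 4.01]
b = a + x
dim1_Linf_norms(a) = [2.07, 2.34, 2.19]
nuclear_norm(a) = 5.33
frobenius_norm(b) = 4.99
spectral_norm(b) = 4.29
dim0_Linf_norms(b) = [2.95, 3.08]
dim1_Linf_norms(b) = [3.08, 1.86, 0.29]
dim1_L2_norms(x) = [1.76, 2.46, 2.01]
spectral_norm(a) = 4.03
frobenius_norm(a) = 4.23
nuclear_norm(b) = 6.84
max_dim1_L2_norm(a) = 2.56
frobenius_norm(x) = 3.63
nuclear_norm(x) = 4.85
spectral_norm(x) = 3.26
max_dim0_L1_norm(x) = 4.01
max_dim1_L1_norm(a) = 3.58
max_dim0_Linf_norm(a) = 2.34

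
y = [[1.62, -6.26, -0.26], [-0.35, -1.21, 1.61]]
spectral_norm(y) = 6.56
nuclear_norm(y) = 8.31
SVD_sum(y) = [[1.52, -6.28, 0.01], [0.26, -1.07, 0.0]] + [[0.1, 0.02, -0.27],[-0.61, -0.14, 1.61]]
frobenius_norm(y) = 6.79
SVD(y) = [[-0.99, -0.17], [-0.17, 0.99]] @ diag([6.557284908726705, 1.7493754959370524]) @ [[-0.23,0.97,-0.00], [-0.35,-0.08,0.93]]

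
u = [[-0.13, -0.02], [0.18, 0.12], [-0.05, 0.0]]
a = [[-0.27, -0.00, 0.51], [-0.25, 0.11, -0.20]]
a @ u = [[0.01,0.01],[0.06,0.02]]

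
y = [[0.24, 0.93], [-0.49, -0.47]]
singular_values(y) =[1.14, 0.3]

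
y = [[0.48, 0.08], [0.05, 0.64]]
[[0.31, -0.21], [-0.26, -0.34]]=y@[[0.73, -0.35], [-0.46, -0.5]]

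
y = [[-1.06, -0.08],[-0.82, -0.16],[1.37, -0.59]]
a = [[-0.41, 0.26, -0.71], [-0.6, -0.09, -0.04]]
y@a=[[0.48, -0.27, 0.76], [0.43, -0.2, 0.59], [-0.21, 0.41, -0.95]]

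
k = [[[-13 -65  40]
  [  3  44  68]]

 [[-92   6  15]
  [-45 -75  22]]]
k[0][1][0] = 3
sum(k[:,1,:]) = 17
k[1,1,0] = -45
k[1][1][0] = -45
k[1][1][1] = -75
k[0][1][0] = 3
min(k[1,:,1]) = -75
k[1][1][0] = -45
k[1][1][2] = 22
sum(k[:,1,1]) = -31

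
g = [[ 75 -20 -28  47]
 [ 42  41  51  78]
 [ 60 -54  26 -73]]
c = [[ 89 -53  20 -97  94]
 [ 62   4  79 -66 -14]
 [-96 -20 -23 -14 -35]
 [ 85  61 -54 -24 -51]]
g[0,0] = 75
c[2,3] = -14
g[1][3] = 78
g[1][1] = 41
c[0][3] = -97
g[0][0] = 75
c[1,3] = -66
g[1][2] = 51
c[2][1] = -20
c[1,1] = 4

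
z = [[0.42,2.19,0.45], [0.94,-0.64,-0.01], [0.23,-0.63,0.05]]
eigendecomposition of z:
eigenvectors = [[0.71,-0.91,-0.14],[-0.63,-0.42,-0.18],[-0.32,0.04,0.97]]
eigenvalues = [-1.71, 1.41, 0.13]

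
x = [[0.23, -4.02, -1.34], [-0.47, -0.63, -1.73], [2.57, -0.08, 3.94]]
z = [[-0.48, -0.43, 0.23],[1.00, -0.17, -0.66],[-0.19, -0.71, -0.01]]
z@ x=[[0.68, 2.18, 2.29], [-1.39, -3.86, -3.65], [0.26, 1.21, 1.44]]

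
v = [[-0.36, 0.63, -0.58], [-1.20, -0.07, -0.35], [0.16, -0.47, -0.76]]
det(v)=-0.903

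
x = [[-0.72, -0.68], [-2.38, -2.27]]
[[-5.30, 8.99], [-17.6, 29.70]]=x @ [[4.02, -13.53], [3.54, 1.10]]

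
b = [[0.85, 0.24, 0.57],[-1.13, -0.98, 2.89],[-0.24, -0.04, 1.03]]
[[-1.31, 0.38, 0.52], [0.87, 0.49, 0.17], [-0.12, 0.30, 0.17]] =b @ [[-1.05, 0.13, 0.40], [-0.83, 0.32, 0.13], [-0.39, 0.33, 0.26]]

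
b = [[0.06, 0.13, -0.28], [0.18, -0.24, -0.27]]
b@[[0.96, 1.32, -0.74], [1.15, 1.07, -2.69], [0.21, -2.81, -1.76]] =[[0.15, 1.01, 0.1], [-0.16, 0.74, 0.99]]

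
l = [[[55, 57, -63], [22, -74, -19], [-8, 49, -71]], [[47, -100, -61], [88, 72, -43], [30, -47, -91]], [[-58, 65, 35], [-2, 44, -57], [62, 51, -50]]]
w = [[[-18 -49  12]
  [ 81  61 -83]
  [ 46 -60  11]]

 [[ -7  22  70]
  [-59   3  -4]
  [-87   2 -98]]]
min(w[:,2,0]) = -87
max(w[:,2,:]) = 46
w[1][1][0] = -59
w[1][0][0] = -7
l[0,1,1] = -74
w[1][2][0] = -87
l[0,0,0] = 55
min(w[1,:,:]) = -98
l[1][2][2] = -91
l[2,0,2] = 35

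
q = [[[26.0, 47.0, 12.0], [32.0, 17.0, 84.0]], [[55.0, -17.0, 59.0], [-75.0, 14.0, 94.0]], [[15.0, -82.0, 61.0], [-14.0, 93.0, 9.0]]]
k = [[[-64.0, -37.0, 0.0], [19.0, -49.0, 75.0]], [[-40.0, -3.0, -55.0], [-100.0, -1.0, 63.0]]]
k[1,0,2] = -55.0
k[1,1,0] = -100.0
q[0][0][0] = 26.0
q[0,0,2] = 12.0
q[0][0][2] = 12.0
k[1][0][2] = -55.0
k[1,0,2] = -55.0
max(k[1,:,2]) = 63.0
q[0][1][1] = 17.0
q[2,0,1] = -82.0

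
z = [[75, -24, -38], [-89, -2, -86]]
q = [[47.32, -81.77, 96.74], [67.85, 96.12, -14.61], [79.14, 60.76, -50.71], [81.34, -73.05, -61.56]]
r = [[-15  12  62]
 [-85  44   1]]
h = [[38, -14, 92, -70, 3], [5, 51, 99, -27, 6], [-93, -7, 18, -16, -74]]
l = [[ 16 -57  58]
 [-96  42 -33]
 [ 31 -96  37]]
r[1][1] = 44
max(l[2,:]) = 37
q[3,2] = -61.56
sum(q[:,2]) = -30.140000000000008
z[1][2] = -86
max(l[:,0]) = 31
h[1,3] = -27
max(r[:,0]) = -15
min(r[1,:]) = -85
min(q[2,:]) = -50.71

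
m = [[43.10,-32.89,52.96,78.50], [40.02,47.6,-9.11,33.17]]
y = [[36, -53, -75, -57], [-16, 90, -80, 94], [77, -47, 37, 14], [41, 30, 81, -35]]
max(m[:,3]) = 78.5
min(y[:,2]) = -80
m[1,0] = 40.02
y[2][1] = -47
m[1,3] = 33.17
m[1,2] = -9.11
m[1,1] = 47.6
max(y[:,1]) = 90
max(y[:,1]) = 90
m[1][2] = -9.11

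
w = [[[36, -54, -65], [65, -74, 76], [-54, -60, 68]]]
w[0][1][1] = -74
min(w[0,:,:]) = -74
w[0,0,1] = -54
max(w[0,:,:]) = 76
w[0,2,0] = -54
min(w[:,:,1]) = -74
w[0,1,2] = 76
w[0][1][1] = -74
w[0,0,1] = -54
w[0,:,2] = [-65, 76, 68]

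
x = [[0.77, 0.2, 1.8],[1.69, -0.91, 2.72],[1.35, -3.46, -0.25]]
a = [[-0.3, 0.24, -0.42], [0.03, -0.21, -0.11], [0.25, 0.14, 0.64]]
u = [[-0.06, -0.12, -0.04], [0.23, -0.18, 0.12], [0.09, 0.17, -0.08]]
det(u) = -0.01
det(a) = 0.00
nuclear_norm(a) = 1.23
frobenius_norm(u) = 0.40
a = u @ x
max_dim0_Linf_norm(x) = 3.46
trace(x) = -0.39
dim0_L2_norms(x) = [2.3, 3.58, 3.27]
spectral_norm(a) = 0.86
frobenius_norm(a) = 0.93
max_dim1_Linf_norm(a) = 0.64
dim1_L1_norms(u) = [0.22, 0.53, 0.34]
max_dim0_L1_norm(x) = 4.77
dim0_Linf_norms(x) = [1.69, 3.46, 2.72]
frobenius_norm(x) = 5.37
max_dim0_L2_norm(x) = 3.58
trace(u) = -0.32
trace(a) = 0.13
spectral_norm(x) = 4.29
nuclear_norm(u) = 0.62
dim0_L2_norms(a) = [0.39, 0.35, 0.77]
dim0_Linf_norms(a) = [0.3, 0.24, 0.64]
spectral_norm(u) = 0.33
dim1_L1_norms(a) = [0.96, 0.35, 1.03]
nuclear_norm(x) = 7.52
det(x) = -0.07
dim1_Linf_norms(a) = [0.42, 0.21, 0.64]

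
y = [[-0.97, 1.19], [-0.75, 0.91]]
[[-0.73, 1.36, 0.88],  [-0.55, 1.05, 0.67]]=y @[[-0.73, -0.96, 0.09], [-1.21, 0.36, 0.81]]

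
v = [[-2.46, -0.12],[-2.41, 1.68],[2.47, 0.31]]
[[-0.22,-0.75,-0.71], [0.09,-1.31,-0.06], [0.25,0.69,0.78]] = v @ [[0.08, 0.32, 0.27], [0.17, -0.32, 0.35]]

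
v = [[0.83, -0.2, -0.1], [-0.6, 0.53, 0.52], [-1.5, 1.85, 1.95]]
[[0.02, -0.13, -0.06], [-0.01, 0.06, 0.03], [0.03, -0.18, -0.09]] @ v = [[0.18, -0.18, -0.19], [-0.09, 0.09, 0.09], [0.27, -0.27, -0.27]]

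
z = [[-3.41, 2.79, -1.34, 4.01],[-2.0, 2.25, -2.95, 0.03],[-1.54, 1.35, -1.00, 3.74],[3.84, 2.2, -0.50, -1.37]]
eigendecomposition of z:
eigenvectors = [[0.63+0.00j, 0.25+0.00j, 0.18-0.40j, 0.18+0.40j], [0.30+0.00j, -0.54+0.00j, 0.60+0.00j, 0.60-0.00j], [0.47+0.00j, -0.75+0.00j, -0.07-0.38j, (-0.07+0.38j)], [(-0.55+0j), (0.28+0j), 0.12-0.52j, (0.12+0.52j)]]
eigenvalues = [(-6.56+0j), (-0.92+0j), (1.98+3.16j), (1.98-3.16j)]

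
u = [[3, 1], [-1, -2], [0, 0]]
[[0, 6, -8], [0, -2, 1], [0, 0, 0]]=u @ [[0, 2, -3], [0, 0, 1]]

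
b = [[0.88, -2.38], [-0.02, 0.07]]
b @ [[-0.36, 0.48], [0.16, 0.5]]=[[-0.70, -0.77], [0.02, 0.03]]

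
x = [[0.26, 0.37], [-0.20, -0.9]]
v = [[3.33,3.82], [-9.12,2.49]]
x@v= [[-2.51, 1.91], [7.54, -3.01]]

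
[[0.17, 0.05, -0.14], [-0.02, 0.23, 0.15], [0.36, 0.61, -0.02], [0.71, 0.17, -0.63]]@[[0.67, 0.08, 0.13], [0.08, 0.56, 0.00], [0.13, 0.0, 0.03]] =[[0.1, 0.04, 0.02], [0.02, 0.13, 0.0], [0.29, 0.37, 0.05], [0.41, 0.15, 0.07]]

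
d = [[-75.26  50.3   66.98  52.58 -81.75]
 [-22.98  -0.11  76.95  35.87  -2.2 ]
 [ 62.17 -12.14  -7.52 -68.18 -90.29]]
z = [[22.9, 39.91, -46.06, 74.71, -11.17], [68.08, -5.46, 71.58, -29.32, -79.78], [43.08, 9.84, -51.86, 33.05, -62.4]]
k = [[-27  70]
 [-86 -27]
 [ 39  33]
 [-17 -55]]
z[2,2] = -51.86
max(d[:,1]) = 50.3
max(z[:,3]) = 74.71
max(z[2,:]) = 43.08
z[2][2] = -51.86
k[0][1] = 70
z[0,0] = 22.9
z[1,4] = -79.78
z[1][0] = 68.08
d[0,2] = 66.98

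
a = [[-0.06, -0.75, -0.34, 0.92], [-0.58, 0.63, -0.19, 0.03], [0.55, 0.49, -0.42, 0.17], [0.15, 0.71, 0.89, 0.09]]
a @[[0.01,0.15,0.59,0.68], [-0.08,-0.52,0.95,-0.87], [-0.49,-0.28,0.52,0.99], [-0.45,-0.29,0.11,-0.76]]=[[-0.19, 0.21, -0.82, -0.42], [0.02, -0.37, 0.16, -1.15], [0.10, -0.10, 0.59, -0.60], [-0.53, -0.62, 1.24, 0.3]]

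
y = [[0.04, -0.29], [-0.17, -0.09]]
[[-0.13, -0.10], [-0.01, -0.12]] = y@[[-0.15, 0.49], [0.43, 0.41]]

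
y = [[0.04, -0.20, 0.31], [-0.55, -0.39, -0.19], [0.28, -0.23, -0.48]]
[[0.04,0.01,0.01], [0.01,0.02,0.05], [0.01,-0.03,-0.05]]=y @ [[0.03, -0.04, -0.10],[-0.10, -0.02, 0.00],[0.05, 0.04, 0.05]]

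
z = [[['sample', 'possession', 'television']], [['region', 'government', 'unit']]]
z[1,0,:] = ['region', 'government', 'unit']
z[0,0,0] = 'sample'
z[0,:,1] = ['possession']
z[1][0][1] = 'government'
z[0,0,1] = 'possession'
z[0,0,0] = 'sample'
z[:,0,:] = [['sample', 'possession', 'television'], ['region', 'government', 'unit']]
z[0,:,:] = [['sample', 'possession', 'television']]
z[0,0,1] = 'possession'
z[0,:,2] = ['television']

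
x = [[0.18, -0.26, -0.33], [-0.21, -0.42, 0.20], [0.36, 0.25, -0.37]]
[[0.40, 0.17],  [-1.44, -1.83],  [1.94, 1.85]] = x@ [[5.82,0.72], [1.06,2.86], [1.13,-2.37]]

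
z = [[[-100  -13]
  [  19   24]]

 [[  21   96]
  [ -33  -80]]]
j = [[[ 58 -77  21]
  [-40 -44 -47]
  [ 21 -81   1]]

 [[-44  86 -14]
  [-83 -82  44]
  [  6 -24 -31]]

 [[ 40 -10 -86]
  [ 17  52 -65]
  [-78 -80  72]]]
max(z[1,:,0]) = 21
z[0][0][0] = -100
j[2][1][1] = 52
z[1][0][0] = 21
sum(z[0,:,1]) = 11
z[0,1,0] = 19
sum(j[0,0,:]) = 2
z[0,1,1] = 24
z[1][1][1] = -80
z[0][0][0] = -100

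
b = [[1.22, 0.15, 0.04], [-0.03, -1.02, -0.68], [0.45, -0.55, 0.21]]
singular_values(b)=[1.32, 1.28, 0.44]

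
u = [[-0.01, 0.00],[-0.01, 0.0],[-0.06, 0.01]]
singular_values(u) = [0.06, 0.0]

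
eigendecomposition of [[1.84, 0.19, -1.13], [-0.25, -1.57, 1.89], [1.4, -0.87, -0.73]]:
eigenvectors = [[-0.84+0.00j,(-0.03+0.21j),(-0.03-0.21j)], [(-0.25+0j),0.76+0.00j,0.76-0.00j], [-0.48+0.00j,(0.29+0.54j),(0.29-0.54j)]]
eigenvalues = [(1.24+0j), (-0.85+1.26j), (-0.85-1.26j)]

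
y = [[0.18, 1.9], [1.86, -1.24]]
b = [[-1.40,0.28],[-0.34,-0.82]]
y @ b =[[-0.9, -1.51], [-2.18, 1.54]]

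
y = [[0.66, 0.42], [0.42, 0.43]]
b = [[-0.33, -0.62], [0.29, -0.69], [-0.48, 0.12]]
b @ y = [[-0.48, -0.41],[-0.10, -0.17],[-0.27, -0.15]]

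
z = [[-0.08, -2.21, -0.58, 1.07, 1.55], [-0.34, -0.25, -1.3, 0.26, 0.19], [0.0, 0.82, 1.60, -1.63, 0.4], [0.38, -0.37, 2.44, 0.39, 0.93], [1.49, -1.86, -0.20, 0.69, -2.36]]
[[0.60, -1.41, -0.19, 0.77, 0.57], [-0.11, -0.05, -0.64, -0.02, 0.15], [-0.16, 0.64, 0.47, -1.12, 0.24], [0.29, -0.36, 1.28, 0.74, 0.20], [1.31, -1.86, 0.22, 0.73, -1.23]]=z @ [[0.66, -0.27, -0.04, -0.06, 0.06], [-0.27, 0.68, -0.02, -0.05, 0.07], [-0.04, -0.02, 0.53, 0.2, -0.09], [-0.06, -0.05, 0.20, 0.84, -0.08], [0.06, 0.07, -0.09, -0.08, 0.49]]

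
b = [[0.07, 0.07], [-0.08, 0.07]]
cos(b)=[[1.00,-0.0], [0.01,1.0]]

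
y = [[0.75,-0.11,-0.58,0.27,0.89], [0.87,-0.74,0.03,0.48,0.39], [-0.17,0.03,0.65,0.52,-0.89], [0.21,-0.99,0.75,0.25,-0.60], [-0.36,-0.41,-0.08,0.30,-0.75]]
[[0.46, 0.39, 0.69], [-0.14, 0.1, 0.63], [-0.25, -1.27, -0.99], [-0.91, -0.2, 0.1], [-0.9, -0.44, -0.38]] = y@ [[0.33,0.31,-0.24], [0.93,-0.55,-0.82], [0.33,-0.43,-0.02], [0.09,-1.36,-0.29], [0.54,0.24,0.95]]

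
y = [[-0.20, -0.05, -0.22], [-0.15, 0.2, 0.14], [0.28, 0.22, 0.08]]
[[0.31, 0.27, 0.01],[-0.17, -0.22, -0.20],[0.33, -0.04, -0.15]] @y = [[-0.10, 0.04, -0.03],  [0.01, -0.08, -0.01],  [-0.1, -0.06, -0.09]]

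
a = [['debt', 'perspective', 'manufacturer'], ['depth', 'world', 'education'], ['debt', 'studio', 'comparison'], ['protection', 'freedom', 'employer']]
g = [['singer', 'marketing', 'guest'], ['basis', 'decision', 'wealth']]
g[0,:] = ['singer', 'marketing', 'guest']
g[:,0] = ['singer', 'basis']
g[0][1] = 'marketing'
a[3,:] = ['protection', 'freedom', 'employer']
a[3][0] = 'protection'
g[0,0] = 'singer'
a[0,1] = 'perspective'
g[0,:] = ['singer', 'marketing', 'guest']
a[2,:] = ['debt', 'studio', 'comparison']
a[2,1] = 'studio'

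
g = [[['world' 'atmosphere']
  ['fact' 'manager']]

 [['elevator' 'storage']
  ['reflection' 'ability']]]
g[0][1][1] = 'manager'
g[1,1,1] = 'ability'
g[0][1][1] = 'manager'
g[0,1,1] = 'manager'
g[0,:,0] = ['world', 'fact']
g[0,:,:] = [['world', 'atmosphere'], ['fact', 'manager']]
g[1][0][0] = 'elevator'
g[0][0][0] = 'world'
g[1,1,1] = 'ability'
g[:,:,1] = [['atmosphere', 'manager'], ['storage', 'ability']]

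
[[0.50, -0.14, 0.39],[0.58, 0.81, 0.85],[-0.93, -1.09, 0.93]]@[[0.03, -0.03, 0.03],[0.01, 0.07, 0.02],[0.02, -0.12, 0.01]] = [[0.02, -0.07, 0.02], [0.04, -0.06, 0.04], [-0.02, -0.16, -0.04]]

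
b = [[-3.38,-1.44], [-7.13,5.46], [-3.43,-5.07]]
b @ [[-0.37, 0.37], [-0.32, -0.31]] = [[1.71,-0.80], [0.89,-4.33], [2.89,0.30]]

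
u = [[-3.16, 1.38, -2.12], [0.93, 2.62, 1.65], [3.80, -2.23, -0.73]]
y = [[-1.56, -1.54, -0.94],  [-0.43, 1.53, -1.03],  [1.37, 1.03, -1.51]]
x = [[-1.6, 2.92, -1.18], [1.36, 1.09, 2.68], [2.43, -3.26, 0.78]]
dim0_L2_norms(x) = [3.21, 4.51, 3.03]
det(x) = 8.94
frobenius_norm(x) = 6.31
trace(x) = 0.27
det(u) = 29.51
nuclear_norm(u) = 10.68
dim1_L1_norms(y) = [4.04, 2.99, 3.91]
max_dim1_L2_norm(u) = 4.47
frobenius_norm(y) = 3.81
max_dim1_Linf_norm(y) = 1.56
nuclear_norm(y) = 6.25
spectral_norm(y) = 2.97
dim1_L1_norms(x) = [5.7, 5.13, 6.47]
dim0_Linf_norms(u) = [3.8, 2.62, 2.12]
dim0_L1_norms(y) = [3.36, 4.1, 3.48]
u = y + x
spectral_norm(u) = 5.64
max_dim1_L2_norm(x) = 4.14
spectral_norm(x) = 5.45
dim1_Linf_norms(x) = [2.92, 2.68, 3.26]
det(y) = 7.51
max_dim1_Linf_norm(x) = 3.26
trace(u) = -1.27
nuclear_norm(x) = 9.11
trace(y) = -1.54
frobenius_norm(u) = 6.84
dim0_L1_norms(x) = [5.39, 7.27, 4.64]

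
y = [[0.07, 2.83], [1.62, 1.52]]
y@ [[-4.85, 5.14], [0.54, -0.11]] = [[1.19, 0.05], [-7.04, 8.16]]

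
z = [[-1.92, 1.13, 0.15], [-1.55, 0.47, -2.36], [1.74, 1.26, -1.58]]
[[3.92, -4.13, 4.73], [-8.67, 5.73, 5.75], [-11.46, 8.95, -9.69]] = z@[[-1.90, 1.85, -4.0], [-0.4, -0.03, -2.57], [4.84, -3.65, -0.32]]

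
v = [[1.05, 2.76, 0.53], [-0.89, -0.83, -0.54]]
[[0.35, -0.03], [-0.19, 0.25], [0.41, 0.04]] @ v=[[0.39, 0.99, 0.20],[-0.42, -0.73, -0.24],[0.39, 1.1, 0.20]]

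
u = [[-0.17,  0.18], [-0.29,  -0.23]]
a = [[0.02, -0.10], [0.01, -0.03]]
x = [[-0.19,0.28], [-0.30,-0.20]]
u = x + a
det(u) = 0.09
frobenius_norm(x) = 0.49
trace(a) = -0.01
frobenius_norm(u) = 0.45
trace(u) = -0.40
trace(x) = -0.39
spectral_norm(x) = 0.36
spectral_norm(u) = 0.37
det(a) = 0.00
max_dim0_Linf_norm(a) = 0.1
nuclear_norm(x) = 0.70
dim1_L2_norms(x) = [0.34, 0.36]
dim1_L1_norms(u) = [0.35, 0.52]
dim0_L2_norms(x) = [0.36, 0.34]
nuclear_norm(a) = 0.11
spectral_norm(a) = 0.11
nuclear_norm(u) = 0.62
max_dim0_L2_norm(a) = 0.1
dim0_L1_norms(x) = [0.49, 0.48]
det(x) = 0.12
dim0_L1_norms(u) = [0.46, 0.41]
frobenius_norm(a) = 0.11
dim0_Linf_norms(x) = [0.3, 0.28]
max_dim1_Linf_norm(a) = 0.1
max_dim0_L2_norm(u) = 0.34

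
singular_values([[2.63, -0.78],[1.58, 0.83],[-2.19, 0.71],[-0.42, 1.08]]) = [3.87, 1.53]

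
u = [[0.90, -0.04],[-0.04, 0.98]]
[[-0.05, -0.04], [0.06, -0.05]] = u @ [[-0.05, -0.05], [0.06, -0.05]]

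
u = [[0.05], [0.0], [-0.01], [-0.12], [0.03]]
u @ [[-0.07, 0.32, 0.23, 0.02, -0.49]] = [[-0.0, 0.02, 0.01, 0.00, -0.02],[0.00, 0.0, 0.00, 0.0, 0.00],[0.00, -0.00, -0.00, -0.0, 0.0],[0.01, -0.04, -0.03, -0.0, 0.06],[-0.00, 0.01, 0.01, 0.0, -0.01]]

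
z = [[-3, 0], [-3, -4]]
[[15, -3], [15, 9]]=z@[[-5, 1], [0, -3]]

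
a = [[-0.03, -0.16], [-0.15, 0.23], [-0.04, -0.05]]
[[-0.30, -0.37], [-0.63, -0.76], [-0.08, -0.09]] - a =[[-0.27, -0.21], [-0.48, -0.99], [-0.04, -0.04]]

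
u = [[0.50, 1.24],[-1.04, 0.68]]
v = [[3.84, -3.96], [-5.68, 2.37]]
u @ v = [[-5.12, 0.96],[-7.86, 5.73]]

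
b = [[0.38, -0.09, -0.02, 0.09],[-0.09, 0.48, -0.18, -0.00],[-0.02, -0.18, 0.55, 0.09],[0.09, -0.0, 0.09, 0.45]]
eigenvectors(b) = [[0.19, -0.60, -0.54, -0.56], [-0.59, -0.52, -0.22, 0.57], [0.73, -0.44, 0.27, 0.45], [0.29, 0.42, -0.77, 0.39]]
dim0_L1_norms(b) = [0.58, 0.75, 0.84, 0.63]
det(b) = 0.03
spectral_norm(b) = 0.73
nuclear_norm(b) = 1.86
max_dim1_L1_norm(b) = 0.84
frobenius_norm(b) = 1.00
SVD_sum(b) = [[0.03,-0.08,0.10,0.04], [-0.08,0.26,-0.31,-0.13], [0.1,-0.31,0.38,0.16], [0.04,-0.13,0.16,0.06]] + [[0.14, 0.06, -0.07, 0.2], [0.06, 0.02, -0.03, 0.08], [-0.07, -0.03, 0.04, -0.10], [0.2, 0.08, -0.10, 0.28]] + [[0.13, -0.14, -0.11, -0.09], [-0.14, 0.14, 0.11, 0.09], [-0.11, 0.11, 0.09, 0.08], [-0.09, 0.09, 0.08, 0.06]] + [[0.08,0.07,0.06,-0.06], [0.07,0.06,0.05,-0.05], [0.06,0.05,0.04,-0.04], [-0.06,-0.05,-0.04,0.04]]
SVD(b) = [[-0.19, 0.54, -0.56, 0.60], [0.59, 0.22, 0.57, 0.52], [-0.73, -0.27, 0.45, 0.44], [-0.29, 0.77, 0.39, -0.42]] @ diag([0.7286058281387602, 0.4814008141564417, 0.4253488606960621, 0.2246444970087354]) @ [[-0.19, 0.59, -0.73, -0.29], [0.54, 0.22, -0.27, 0.77], [-0.56, 0.57, 0.45, 0.39], [0.60, 0.52, 0.44, -0.42]]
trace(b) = 1.86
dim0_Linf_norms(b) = [0.38, 0.48, 0.55, 0.45]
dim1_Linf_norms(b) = [0.38, 0.48, 0.55, 0.45]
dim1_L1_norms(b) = [0.58, 0.75, 0.84, 0.63]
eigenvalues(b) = [0.73, 0.22, 0.48, 0.43]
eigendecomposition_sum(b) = [[0.03, -0.08, 0.10, 0.04], [-0.08, 0.26, -0.31, -0.13], [0.1, -0.31, 0.38, 0.16], [0.04, -0.13, 0.16, 0.06]] + [[0.08, 0.07, 0.06, -0.06], [0.07, 0.06, 0.05, -0.05], [0.06, 0.05, 0.04, -0.04], [-0.06, -0.05, -0.04, 0.04]] + [[0.14, 0.06, -0.07, 0.2],[0.06, 0.02, -0.03, 0.08],[-0.07, -0.03, 0.04, -0.10],[0.2, 0.08, -0.1, 0.28]] + [[0.13, -0.14, -0.11, -0.09], [-0.14, 0.14, 0.11, 0.09], [-0.11, 0.11, 0.09, 0.08], [-0.09, 0.09, 0.08, 0.06]]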